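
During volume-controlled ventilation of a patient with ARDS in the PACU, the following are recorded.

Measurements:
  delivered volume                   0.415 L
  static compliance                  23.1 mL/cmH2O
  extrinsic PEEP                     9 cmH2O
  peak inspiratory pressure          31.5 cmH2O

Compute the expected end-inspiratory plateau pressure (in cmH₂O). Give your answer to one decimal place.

27.0

Pplat = PEEP + Vt / Cstat = 9 + 415 / 23.1 = 9 + 17.965 = 26.965 cmH2O.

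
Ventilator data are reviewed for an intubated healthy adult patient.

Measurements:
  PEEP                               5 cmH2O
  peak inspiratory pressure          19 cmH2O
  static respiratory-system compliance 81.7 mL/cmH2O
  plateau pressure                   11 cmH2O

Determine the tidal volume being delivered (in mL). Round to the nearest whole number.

Vt = Cstat × (Pplat − PEEP) = 81.7 × (11 − 5) = 81.7 × 6.0 = 490.2 mL.

490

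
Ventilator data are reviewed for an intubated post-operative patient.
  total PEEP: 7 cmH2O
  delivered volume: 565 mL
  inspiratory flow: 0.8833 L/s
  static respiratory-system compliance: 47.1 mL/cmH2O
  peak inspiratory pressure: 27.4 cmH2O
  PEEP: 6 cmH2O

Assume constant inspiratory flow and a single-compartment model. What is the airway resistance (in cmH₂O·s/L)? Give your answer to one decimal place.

Total PEEP = 7 cmH2O (set 6 + intrinsic 1); this is the baseline alveolar pressure.
Equation of motion (constant flow): PIP = Vt/C + R·V̇ + PEEP.
R·V̇ = PIP − Vt/C − PEEP = 27.4 − 565/47.1 − 7 = 27.4 − 11.996 − 7 = 8.404 cmH2O.
R = 8.404 / 0.8833 = 9.514 cmH2O·s/L.

9.5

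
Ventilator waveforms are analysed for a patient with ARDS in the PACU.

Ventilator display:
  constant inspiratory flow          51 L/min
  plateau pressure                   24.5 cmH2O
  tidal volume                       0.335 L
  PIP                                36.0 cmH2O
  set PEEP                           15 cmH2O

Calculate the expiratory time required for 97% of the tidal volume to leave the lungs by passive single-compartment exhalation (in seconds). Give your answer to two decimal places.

1.67

Flow: 51 L/min ÷ 60 = 0.85 L/s.
R = (PIP − Pplat)/V̇ = (36.0 − 24.5) / 0.85 = 11.5/0.85 = 13.529 cmH2O·s/L.
C = Vt/(Pplat − PEEP) = 335.0 / (24.5 − 15) = 335.0/9.5 = 35.263 mL/cmH2O.
τ = R × C = 13.529 × 0.03526 L/cmH2O = 0.477 s.
t = −τ·ln(1 − 0.97) = −0.477·ln(0.03) = 1.673 s.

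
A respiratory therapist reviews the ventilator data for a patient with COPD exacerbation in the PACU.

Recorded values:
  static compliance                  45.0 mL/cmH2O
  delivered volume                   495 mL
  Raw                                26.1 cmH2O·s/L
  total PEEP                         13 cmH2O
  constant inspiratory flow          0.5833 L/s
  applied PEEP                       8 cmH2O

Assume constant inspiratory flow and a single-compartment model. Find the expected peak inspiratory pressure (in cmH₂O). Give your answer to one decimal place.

Total PEEP = 13 cmH2O (set 8 + intrinsic 5); this is the baseline alveolar pressure.
Equation of motion (constant flow): PIP = Vt/C + R·V̇ + PEEP.
PIP = 495/45.0 + 26.1×0.5833 + 13 = 11.0 + 15.224 + 13 = 39.224 cmH2O.

39.2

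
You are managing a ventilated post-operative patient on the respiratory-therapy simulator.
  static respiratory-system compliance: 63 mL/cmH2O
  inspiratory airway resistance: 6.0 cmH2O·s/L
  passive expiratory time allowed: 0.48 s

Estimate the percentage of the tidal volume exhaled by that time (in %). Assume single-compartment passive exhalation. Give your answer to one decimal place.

71.9

τ = R × C = 6.0 × 63 mL/cmH2O = 6.0 × 0.063 L/cmH2O = 0.378 s.
Passive exhalation: V(t)/V₀ = e^(−t/τ) = e^(−0.48/0.378) = 0.2809.
Fraction exhaled = 1 − 0.2809 = 0.7191 → 71.91%.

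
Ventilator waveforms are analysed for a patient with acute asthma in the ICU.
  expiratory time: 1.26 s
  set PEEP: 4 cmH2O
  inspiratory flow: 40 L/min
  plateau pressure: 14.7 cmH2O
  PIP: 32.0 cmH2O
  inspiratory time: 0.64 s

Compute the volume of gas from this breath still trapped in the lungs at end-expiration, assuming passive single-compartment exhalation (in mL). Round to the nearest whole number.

Flow: 40 L/min ÷ 60 = 0.6667 L/s.
Vt = flow × Ti = 0.6667 L/s × 0.64 s × 1000 mL/L = 426.69 mL.
R = (PIP − Pplat)/V̇ = (32.0 − 14.7) / 0.6667 = 17.3/0.6667 = 25.949 cmH2O·s/L.
C = Vt/(Pplat − PEEP) = 426.69 / (14.7 − 4) = 426.69/10.7 = 39.878 mL/cmH2O.
τ = R × C = 25.949 × 0.03988 L/cmH2O = 1.035 s.
Fraction remaining = e^(−Te/τ) = e^(−1.26/1.035) = 0.296.
Trapped volume = 426.69 × 0.296 = 126.3 mL.

126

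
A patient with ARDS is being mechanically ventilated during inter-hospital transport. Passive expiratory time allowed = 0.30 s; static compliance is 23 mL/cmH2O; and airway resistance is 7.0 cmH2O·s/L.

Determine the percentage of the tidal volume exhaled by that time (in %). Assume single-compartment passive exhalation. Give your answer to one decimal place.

τ = R × C = 7.0 × 23 mL/cmH2O = 7.0 × 0.023 L/cmH2O = 0.161 s.
Passive exhalation: V(t)/V₀ = e^(−t/τ) = e^(−0.30/0.161) = 0.1552.
Fraction exhaled = 1 − 0.1552 = 0.8448 → 84.48%.

84.5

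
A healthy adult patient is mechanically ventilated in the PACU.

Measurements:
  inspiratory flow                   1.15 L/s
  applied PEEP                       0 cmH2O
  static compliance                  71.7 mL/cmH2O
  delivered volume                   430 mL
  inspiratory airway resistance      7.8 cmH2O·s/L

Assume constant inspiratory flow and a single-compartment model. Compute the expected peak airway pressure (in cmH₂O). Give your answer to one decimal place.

15.0

Equation of motion (constant flow): PIP = Vt/C + R·V̇ + PEEP.
PIP = 430/71.7 + 7.8×1.15 + 0 = 5.997 + 8.97 + 0 = 14.967 cmH2O.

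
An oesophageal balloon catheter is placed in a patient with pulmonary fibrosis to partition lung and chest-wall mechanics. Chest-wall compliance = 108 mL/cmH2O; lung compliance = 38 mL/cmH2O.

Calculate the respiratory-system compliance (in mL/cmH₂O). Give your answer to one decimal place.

28.1

Lung and chest wall are elastances in series: 1/Crs = 1/CL + 1/Ccw.
1/Crs = 1/38 + 1/108 = 0.03558.
Crs = 28.106 mL/cmH2O.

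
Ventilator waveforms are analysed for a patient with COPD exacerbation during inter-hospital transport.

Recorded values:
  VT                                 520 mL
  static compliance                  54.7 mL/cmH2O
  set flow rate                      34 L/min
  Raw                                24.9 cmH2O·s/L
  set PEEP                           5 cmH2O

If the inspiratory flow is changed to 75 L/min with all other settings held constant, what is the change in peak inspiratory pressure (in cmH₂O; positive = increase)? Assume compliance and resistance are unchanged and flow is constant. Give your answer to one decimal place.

Flow: 34 L/min ÷ 60 = 0.5667 L/s.
New flow: 75 L/min ÷ 60 = 1.25 L/s.
PIP = Vt/C + R·V̇ + PEEP (constant-flow equation of motion).
Only the resistive term changes: ΔPIP = R × ΔV̇ = 24.9 × (1.25 − 0.5667) = 24.9 × 0.6833 = 17.014 cmH2O.

17.0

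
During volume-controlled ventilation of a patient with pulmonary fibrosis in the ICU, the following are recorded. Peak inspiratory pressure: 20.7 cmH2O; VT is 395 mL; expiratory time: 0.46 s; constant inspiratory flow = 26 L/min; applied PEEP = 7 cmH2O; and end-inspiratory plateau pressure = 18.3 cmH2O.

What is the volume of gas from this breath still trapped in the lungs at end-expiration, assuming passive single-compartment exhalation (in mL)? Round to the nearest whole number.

Flow: 26 L/min ÷ 60 = 0.4333 L/s.
R = (PIP − Pplat)/V̇ = (20.7 − 18.3) / 0.4333 = 2.4/0.4333 = 5.539 cmH2O·s/L.
C = Vt/(Pplat − PEEP) = 395.0 / (18.3 − 7) = 395.0/11.3 = 34.956 mL/cmH2O.
τ = R × C = 5.539 × 0.03496 L/cmH2O = 0.1936 s.
Fraction remaining = e^(−Te/τ) = e^(−0.46/0.1936) = 0.09292.
Trapped volume = 395.0 × 0.09292 = 36.703 mL.

37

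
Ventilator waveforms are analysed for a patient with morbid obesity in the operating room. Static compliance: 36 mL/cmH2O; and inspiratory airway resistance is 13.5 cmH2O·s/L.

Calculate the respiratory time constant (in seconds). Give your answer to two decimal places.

τ = R × C = 13.5 × 36 mL/cmH2O = 13.5 × 0.036 L/cmH2O = 0.486 s.

0.49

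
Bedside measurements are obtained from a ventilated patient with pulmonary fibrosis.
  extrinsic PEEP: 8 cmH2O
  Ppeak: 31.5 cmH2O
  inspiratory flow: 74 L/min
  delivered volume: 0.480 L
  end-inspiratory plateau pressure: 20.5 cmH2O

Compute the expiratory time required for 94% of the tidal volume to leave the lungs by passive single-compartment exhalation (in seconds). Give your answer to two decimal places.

Flow: 74 L/min ÷ 60 = 1.2333 L/s.
R = (PIP − Pplat)/V̇ = (31.5 − 20.5) / 1.2333 = 11.0/1.2333 = 8.919 cmH2O·s/L.
C = Vt/(Pplat − PEEP) = 480.0 / (20.5 − 8) = 480.0/12.5 = 38.4 mL/cmH2O.
τ = R × C = 8.919 × 0.0384 L/cmH2O = 0.3425 s.
t = −τ·ln(1 − 0.94) = −0.3425·ln(0.06) = 0.9636 s.

0.96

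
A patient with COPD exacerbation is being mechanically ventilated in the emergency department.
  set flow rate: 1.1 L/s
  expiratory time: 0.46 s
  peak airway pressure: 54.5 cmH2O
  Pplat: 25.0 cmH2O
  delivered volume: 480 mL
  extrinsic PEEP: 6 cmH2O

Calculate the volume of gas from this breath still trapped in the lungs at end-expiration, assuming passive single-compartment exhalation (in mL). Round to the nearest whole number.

243

R = (PIP − Pplat)/V̇ = (54.5 − 25.0) / 1.1 = 29.5/1.1 = 26.818 cmH2O·s/L.
C = Vt/(Pplat − PEEP) = 480.0 / (25.0 − 6) = 480.0/19.0 = 25.263 mL/cmH2O.
τ = R × C = 26.818 × 0.02526 L/cmH2O = 0.6774 s.
Fraction remaining = e^(−Te/τ) = e^(−0.46/0.6774) = 0.5071.
Trapped volume = 480.0 × 0.5071 = 243.41 mL.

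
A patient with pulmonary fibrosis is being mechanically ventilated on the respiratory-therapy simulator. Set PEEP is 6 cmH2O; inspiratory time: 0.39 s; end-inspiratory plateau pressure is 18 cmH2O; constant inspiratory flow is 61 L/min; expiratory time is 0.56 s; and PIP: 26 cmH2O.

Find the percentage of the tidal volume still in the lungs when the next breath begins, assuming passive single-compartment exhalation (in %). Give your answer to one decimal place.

11.6

Flow: 61 L/min ÷ 60 = 1.0167 L/s.
Vt = flow × Ti = 1.0167 L/s × 0.39 s × 1000 mL/L = 396.51 mL.
R = (PIP − Pplat)/V̇ = (26 − 18) / 1.0167 = 8.0/1.0167 = 7.869 cmH2O·s/L.
C = Vt/(Pplat − PEEP) = 396.51 / (18 − 6) = 396.51/12.0 = 33.043 mL/cmH2O.
τ = R × C = 7.869 × 0.03304 L/cmH2O = 0.26 s.
Fraction remaining at end-expiration = e^(−Te/τ) = e^(−0.56/0.26) = 0.116 → 11.6%.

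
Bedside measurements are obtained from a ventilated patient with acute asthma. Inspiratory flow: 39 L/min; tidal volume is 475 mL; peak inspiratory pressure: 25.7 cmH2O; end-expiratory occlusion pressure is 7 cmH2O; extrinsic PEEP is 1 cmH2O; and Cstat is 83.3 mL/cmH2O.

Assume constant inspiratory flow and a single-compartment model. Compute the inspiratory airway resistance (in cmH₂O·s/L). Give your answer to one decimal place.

Flow: 39 L/min ÷ 60 = 0.65 L/s.
Total PEEP = 7 cmH2O (set 1 + intrinsic 6); this is the baseline alveolar pressure.
Equation of motion (constant flow): PIP = Vt/C + R·V̇ + PEEP.
R·V̇ = PIP − Vt/C − PEEP = 25.7 − 475/83.3 − 7 = 25.7 − 5.702 − 7 = 12.998 cmH2O.
R = 12.998 / 0.65 = 19.997 cmH2O·s/L.

20.0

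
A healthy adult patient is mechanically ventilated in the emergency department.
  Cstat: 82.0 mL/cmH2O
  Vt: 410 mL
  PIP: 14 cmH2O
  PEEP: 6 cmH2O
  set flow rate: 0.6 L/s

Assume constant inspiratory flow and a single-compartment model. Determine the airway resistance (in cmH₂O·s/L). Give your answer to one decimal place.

Equation of motion (constant flow): PIP = Vt/C + R·V̇ + PEEP.
R·V̇ = PIP − Vt/C − PEEP = 14 − 410/82.0 − 6 = 14 − 5.0 − 6 = 3.0 cmH2O.
R = 3.0 / 0.6 = 5.0 cmH2O·s/L.

5.0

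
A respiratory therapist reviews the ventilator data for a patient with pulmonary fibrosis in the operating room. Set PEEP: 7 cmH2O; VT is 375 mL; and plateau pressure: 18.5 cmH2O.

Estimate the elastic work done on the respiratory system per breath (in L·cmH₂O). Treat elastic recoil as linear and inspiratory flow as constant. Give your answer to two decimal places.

2.16

Elastic work ≈ ½ × (Pplat − PEEP) × Vt = 0.5 × (18.5 − 7) × 0.375 L = 0.5 × 11.5 × 0.375 = 2.156 L·cmH2O.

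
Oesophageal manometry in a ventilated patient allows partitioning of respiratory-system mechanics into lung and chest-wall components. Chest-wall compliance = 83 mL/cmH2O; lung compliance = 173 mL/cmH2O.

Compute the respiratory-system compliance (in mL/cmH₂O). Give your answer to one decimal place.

56.1

Lung and chest wall are elastances in series: 1/Crs = 1/CL + 1/Ccw.
1/Crs = 1/173 + 1/83 = 0.01783.
Crs = 56.085 mL/cmH2O.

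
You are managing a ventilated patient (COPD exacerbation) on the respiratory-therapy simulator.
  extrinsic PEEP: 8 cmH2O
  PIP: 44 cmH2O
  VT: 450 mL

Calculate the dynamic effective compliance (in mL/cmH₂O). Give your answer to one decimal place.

Dynamic compliance = Vt / (PIP − PEEP) = 450 / (44 − 8) = 450 / 36.0 = 12.5 mL/cmH2O.

12.5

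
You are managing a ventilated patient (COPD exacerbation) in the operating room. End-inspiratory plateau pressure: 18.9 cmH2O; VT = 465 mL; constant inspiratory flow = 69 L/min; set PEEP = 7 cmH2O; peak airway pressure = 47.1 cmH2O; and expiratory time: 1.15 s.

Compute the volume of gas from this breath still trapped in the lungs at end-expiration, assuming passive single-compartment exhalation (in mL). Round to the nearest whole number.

140

Flow: 69 L/min ÷ 60 = 1.15 L/s.
R = (PIP − Pplat)/V̇ = (47.1 − 18.9) / 1.15 = 28.2/1.15 = 24.522 cmH2O·s/L.
C = Vt/(Pplat − PEEP) = 465.0 / (18.9 − 7) = 465.0/11.9 = 39.076 mL/cmH2O.
τ = R × C = 24.522 × 0.03908 L/cmH2O = 0.9583 s.
Fraction remaining = e^(−Te/τ) = e^(−1.15/0.9583) = 0.3012.
Trapped volume = 465.0 × 0.3012 = 140.06 mL.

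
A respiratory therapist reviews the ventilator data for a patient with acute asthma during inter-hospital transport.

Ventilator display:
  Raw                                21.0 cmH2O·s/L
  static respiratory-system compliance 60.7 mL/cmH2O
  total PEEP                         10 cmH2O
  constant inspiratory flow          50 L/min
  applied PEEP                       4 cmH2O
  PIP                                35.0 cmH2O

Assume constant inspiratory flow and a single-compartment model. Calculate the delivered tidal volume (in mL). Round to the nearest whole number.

455

Flow: 50 L/min ÷ 60 = 0.8333 L/s.
Total PEEP = 10 cmH2O (set 4 + intrinsic 6); this is the baseline alveolar pressure.
Equation of motion (constant flow): PIP = Vt/C + R·V̇ + PEEP.
Vt/C = PIP − R·V̇ − PEEP = 35.0 − 17.499 − 10 = 7.501 cmH2O.
Vt = C × 7.501 = 60.7 × 7.501 = 455.31 mL.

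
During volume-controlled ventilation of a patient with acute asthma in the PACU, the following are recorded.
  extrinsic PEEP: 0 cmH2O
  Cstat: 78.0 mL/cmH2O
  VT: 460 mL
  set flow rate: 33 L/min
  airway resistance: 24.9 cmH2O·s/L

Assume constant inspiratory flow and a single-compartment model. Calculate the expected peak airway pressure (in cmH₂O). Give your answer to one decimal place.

19.6

Flow: 33 L/min ÷ 60 = 0.55 L/s.
Equation of motion (constant flow): PIP = Vt/C + R·V̇ + PEEP.
PIP = 460/78.0 + 24.9×0.55 + 0 = 5.897 + 13.695 + 0 = 19.592 cmH2O.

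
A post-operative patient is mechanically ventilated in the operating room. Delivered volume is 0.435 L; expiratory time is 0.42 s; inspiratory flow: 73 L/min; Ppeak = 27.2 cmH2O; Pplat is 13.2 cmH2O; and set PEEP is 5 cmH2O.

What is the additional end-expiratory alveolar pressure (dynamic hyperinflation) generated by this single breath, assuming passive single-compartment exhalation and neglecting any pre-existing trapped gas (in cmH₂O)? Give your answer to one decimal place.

4.1

Flow: 73 L/min ÷ 60 = 1.2167 L/s.
R = (PIP − Pplat)/V̇ = (27.2 − 13.2) / 1.2167 = 14.0/1.2167 = 11.507 cmH2O·s/L.
C = Vt/(Pplat − PEEP) = 435.0 / (13.2 − 5) = 435.0/8.2 = 53.049 mL/cmH2O.
τ = R × C = 11.507 × 0.05305 L/cmH2O = 0.6104 s.
Fraction remaining = e^(−Te/τ) = e^(−0.42/0.6104) = 0.5025; trapped volume = 435.0 × 0.5025 = 218.59 mL.
Additional alveolar pressure from trapping ≈ V_trapped / C = 218.59 / 53.049 = 4.121 cmH2O.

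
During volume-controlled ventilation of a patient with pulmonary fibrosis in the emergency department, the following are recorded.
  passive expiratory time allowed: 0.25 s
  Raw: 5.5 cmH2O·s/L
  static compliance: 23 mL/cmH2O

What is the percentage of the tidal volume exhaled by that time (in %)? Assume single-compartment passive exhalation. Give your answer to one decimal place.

τ = R × C = 5.5 × 23 mL/cmH2O = 5.5 × 0.023 L/cmH2O = 0.1265 s.
Passive exhalation: V(t)/V₀ = e^(−t/τ) = e^(−0.25/0.1265) = 0.1386.
Fraction exhaled = 1 − 0.1386 = 0.8614 → 86.14%.

86.1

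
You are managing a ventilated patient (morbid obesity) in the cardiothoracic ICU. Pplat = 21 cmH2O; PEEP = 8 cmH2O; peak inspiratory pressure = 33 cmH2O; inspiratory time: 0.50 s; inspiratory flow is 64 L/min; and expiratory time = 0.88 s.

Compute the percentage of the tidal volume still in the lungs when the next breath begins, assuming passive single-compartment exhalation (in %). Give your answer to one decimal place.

14.9

Flow: 64 L/min ÷ 60 = 1.0667 L/s.
Vt = flow × Ti = 1.0667 L/s × 0.50 s × 1000 mL/L = 533.35 mL.
R = (PIP − Pplat)/V̇ = (33 − 21) / 1.0667 = 12.0/1.0667 = 11.25 cmH2O·s/L.
C = Vt/(Pplat − PEEP) = 533.35 / (21 − 8) = 533.35/13.0 = 41.027 mL/cmH2O.
τ = R × C = 11.25 × 0.04103 L/cmH2O = 0.4616 s.
Fraction remaining at end-expiration = e^(−Te/τ) = e^(−0.88/0.4616) = 0.1486 → 14.86%.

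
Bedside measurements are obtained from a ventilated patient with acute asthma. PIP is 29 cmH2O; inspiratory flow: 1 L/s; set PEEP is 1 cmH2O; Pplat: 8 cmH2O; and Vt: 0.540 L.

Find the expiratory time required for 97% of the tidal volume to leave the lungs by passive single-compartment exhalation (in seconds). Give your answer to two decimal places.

5.68

R = (PIP − Pplat)/V̇ = (29 − 8) / 1 = 21.0/1 = 21.0 cmH2O·s/L.
C = Vt/(Pplat − PEEP) = 540.0 / (8 − 1) = 540.0/7.0 = 77.143 mL/cmH2O.
τ = R × C = 21.0 × 0.07714 L/cmH2O = 1.62 s.
t = −τ·ln(1 − 0.97) = −1.62·ln(0.03) = 5.681 s.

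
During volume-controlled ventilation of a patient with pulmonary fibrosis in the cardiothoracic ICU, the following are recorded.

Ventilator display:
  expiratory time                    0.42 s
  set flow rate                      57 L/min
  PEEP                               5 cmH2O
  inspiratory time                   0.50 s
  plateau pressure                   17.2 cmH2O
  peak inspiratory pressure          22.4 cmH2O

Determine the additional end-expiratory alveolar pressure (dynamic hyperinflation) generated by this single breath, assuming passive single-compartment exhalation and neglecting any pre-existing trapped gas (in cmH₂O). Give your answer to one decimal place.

Flow: 57 L/min ÷ 60 = 0.95 L/s.
Vt = flow × Ti = 0.95 L/s × 0.50 s × 1000 mL/L = 475.0 mL.
R = (PIP − Pplat)/V̇ = (22.4 − 17.2) / 0.95 = 5.2/0.95 = 5.474 cmH2O·s/L.
C = Vt/(Pplat − PEEP) = 475.0 / (17.2 − 5) = 475.0/12.2 = 38.934 mL/cmH2O.
τ = R × C = 5.474 × 0.03893 L/cmH2O = 0.2131 s.
Fraction remaining = e^(−Te/τ) = e^(−0.42/0.2131) = 0.1393; trapped volume = 475.0 × 0.1393 = 66.168 mL.
Additional alveolar pressure from trapping ≈ V_trapped / C = 66.168 / 38.934 = 1.699 cmH2O.

1.7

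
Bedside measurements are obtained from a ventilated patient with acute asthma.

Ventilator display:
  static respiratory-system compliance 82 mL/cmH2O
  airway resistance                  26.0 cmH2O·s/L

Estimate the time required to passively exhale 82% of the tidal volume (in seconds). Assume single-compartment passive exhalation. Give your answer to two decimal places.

3.66

τ = R × C = 26.0 × 82 mL/cmH2O = 26.0 × 0.082 L/cmH2O = 2.132 s.
Exhaled fraction f = 1 − e^(−t/τ) → t = −τ·ln(1 − f) = −2.132·ln(0.18) = 3.656 s.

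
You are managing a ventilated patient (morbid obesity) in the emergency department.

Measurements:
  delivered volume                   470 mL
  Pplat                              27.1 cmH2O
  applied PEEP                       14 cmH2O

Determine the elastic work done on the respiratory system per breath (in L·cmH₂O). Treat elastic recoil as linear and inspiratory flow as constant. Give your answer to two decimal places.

3.08

Elastic work ≈ ½ × (Pplat − PEEP) × Vt = 0.5 × (27.1 − 14) × 0.470 L = 0.5 × 13.1 × 0.470 = 3.079 L·cmH2O.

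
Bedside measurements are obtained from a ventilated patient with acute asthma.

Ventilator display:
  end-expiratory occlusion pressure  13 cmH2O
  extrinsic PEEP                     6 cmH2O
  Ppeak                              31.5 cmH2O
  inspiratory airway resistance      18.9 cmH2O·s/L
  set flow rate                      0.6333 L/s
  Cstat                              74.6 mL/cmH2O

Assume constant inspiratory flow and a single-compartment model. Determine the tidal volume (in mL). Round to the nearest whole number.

487

Total PEEP = 13 cmH2O (set 6 + intrinsic 7); this is the baseline alveolar pressure.
Equation of motion (constant flow): PIP = Vt/C + R·V̇ + PEEP.
Vt/C = PIP − R·V̇ − PEEP = 31.5 − 11.969 − 13 = 6.531 cmH2O.
Vt = C × 6.531 = 74.6 × 6.531 = 487.21 mL.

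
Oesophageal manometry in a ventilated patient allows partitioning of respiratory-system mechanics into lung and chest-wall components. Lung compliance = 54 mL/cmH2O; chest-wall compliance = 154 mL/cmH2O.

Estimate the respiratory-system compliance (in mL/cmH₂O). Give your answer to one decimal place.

40.0

Lung and chest wall are elastances in series: 1/Crs = 1/CL + 1/Ccw.
1/Crs = 1/54 + 1/154 = 0.02501.
Crs = 39.984 mL/cmH2O.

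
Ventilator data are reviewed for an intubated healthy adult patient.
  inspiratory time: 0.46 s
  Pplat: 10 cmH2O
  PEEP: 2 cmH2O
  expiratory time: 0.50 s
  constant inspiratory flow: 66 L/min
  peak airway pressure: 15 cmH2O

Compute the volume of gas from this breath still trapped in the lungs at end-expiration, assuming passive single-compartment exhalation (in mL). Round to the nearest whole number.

89

Flow: 66 L/min ÷ 60 = 1.1 L/s.
Vt = flow × Ti = 1.1 L/s × 0.46 s × 1000 mL/L = 506.0 mL.
R = (PIP − Pplat)/V̇ = (15 − 10) / 1.1 = 5.0/1.1 = 4.545 cmH2O·s/L.
C = Vt/(Pplat − PEEP) = 506.0 / (10 − 2) = 506.0/8.0 = 63.25 mL/cmH2O.
τ = R × C = 4.545 × 0.06325 L/cmH2O = 0.2875 s.
Fraction remaining = e^(−Te/τ) = e^(−0.50/0.2875) = 0.1757.
Trapped volume = 506.0 × 0.1757 = 88.904 mL.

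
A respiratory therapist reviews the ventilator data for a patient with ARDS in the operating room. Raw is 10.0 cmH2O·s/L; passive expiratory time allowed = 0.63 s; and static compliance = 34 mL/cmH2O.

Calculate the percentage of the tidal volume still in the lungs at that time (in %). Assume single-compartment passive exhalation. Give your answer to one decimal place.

15.7

τ = R × C = 10.0 × 34 mL/cmH2O = 10.0 × 0.034 L/cmH2O = 0.34 s.
Passive exhalation: V(t)/V₀ = e^(−t/τ) = e^(−0.63/0.34) = 0.1568.
Fraction remaining = 0.1568 → 15.68%.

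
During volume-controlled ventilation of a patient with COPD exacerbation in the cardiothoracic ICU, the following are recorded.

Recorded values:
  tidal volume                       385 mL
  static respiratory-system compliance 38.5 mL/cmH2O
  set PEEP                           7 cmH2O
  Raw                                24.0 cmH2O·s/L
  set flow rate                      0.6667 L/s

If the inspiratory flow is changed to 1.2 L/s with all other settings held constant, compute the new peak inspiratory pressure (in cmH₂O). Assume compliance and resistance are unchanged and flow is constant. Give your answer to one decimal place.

PIP = Vt/C + R·V̇ + PEEP (constant-flow equation of motion).
Only the resistive term changes: ΔPIP = R × ΔV̇ = 24.0 × (1.2 − 0.6667) = 24.0 × 0.5333 = 12.799 cmH2O.
Original PIP = 385/38.5 + 24.0×0.6667 + 7 = 33.001 cmH2O; new PIP = 33.001 + (12.799) = 45.8 cmH2O.

45.8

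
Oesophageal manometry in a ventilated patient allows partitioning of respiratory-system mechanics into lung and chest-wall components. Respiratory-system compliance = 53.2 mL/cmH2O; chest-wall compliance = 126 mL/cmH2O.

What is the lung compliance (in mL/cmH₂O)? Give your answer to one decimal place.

92.1

1/CL = 1/Crs − 1/Ccw.
1/CL = 1/53.2 − 1/126 = 0.01086.
CL = 92.081 mL/cmH2O.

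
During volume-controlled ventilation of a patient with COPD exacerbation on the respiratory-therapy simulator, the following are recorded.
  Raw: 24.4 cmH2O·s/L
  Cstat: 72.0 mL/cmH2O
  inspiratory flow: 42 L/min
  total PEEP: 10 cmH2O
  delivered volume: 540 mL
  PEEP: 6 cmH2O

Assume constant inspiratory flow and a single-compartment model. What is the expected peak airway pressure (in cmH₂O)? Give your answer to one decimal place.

34.6

Flow: 42 L/min ÷ 60 = 0.7 L/s.
Total PEEP = 10 cmH2O (set 6 + intrinsic 4); this is the baseline alveolar pressure.
Equation of motion (constant flow): PIP = Vt/C + R·V̇ + PEEP.
PIP = 540/72.0 + 24.4×0.7 + 10 = 7.5 + 17.08 + 10 = 34.58 cmH2O.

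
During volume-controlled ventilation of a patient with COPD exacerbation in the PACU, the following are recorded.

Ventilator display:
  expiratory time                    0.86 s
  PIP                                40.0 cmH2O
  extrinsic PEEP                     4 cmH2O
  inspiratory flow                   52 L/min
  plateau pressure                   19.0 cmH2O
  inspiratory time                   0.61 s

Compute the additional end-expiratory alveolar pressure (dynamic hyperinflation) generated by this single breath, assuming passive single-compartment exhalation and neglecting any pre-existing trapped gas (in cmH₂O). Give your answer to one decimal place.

5.5

Flow: 52 L/min ÷ 60 = 0.8667 L/s.
Vt = flow × Ti = 0.8667 L/s × 0.61 s × 1000 mL/L = 528.69 mL.
R = (PIP − Pplat)/V̇ = (40.0 − 19.0) / 0.8667 = 21.0/0.8667 = 24.23 cmH2O·s/L.
C = Vt/(Pplat − PEEP) = 528.69 / (19.0 − 4) = 528.69/15.0 = 35.246 mL/cmH2O.
τ = R × C = 24.23 × 0.03525 L/cmH2O = 0.8541 s.
Fraction remaining = e^(−Te/τ) = e^(−0.86/0.8541) = 0.3653; trapped volume = 528.69 × 0.3653 = 193.13 mL.
Additional alveolar pressure from trapping ≈ V_trapped / C = 193.13 / 35.246 = 5.479 cmH2O.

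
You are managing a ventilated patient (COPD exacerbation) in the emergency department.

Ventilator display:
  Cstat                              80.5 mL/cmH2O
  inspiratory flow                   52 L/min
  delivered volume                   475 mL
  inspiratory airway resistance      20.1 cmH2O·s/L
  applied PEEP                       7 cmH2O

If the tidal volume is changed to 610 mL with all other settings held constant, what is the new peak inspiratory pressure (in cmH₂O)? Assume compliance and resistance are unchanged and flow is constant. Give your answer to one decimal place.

Flow: 52 L/min ÷ 60 = 0.8667 L/s.
PIP = Vt/C + R·V̇ + PEEP (constant-flow equation of motion).
Only the elastic term changes: ΔPIP = ΔVt / C = (610 − 475) / 80.5 = 1.677 cmH2O.
Original PIP = 475/80.5 + 20.1×0.8667 + 7 = 30.321 cmH2O; new PIP = 30.321 + (1.677) = 31.998 cmH2O.

32.0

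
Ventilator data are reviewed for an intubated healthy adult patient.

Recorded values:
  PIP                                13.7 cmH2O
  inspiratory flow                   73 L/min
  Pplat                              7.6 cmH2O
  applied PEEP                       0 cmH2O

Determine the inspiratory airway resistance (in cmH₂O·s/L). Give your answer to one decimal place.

Flow: 73 L/min ÷ 60 = 1.2167 L/s.
Raw = (PIP − Pplat) / flow = (13.7 − 7.6) / 1.2167 = 6.1 / 1.2167 = 5.014 cmH2O·s/L.

5.0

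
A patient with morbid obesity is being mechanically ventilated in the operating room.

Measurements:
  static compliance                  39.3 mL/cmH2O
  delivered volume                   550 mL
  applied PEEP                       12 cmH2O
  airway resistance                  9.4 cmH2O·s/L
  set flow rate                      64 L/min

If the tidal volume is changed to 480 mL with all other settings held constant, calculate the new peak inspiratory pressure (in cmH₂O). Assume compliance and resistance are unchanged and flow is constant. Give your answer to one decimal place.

Flow: 64 L/min ÷ 60 = 1.0667 L/s.
PIP = Vt/C + R·V̇ + PEEP (constant-flow equation of motion).
Only the elastic term changes: ΔPIP = ΔVt / C = (480 − 550) / 39.3 = -1.781 cmH2O.
Original PIP = 550/39.3 + 9.4×1.0667 + 12 = 36.022 cmH2O; new PIP = 36.022 + (-1.781) = 34.241 cmH2O.

34.2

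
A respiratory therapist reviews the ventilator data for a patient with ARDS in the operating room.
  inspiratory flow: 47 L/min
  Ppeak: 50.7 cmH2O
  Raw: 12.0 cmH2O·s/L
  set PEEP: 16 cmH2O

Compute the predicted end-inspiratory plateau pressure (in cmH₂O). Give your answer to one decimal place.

Flow: 47 L/min ÷ 60 = 0.7833 L/s.
Pplat = PIP − Raw × flow = 50.7 − 12.0 × 0.7833 = 50.7 − 9.4 = 41.3 cmH2O.

41.3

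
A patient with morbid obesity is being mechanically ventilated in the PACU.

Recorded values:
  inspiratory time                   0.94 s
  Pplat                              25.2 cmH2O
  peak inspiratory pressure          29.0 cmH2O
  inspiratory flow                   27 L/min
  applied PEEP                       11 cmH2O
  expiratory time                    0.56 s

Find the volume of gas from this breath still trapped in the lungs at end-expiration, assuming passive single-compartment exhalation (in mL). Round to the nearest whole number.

46

Flow: 27 L/min ÷ 60 = 0.45 L/s.
Vt = flow × Ti = 0.45 L/s × 0.94 s × 1000 mL/L = 423.0 mL.
R = (PIP − Pplat)/V̇ = (29.0 − 25.2) / 0.45 = 3.8/0.45 = 8.444 cmH2O·s/L.
C = Vt/(Pplat − PEEP) = 423.0 / (25.2 − 11) = 423.0/14.2 = 29.789 mL/cmH2O.
τ = R × C = 8.444 × 0.02979 L/cmH2O = 0.2515 s.
Fraction remaining = e^(−Te/τ) = e^(−0.56/0.2515) = 0.1079.
Trapped volume = 423.0 × 0.1079 = 45.642 mL.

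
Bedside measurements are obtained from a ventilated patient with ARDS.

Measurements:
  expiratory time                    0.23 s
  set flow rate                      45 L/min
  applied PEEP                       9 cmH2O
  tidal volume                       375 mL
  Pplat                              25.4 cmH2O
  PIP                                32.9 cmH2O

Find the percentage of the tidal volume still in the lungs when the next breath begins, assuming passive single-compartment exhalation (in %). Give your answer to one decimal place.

36.6

Flow: 45 L/min ÷ 60 = 0.75 L/s.
R = (PIP − Pplat)/V̇ = (32.9 − 25.4) / 0.75 = 7.5/0.75 = 10.0 cmH2O·s/L.
C = Vt/(Pplat − PEEP) = 375.0 / (25.4 − 9) = 375.0/16.4 = 22.866 mL/cmH2O.
τ = R × C = 10.0 × 0.02287 L/cmH2O = 0.2287 s.
Fraction remaining at end-expiration = e^(−Te/τ) = e^(−0.23/0.2287) = 0.3658 → 36.58%.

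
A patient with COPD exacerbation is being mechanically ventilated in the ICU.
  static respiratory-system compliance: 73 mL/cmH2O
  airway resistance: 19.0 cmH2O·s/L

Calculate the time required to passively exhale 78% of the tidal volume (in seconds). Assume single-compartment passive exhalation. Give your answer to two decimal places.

2.10

τ = R × C = 19.0 × 73 mL/cmH2O = 19.0 × 0.073 L/cmH2O = 1.387 s.
Exhaled fraction f = 1 − e^(−t/τ) → t = −τ·ln(1 − f) = −1.387·ln(0.22) = 2.1 s.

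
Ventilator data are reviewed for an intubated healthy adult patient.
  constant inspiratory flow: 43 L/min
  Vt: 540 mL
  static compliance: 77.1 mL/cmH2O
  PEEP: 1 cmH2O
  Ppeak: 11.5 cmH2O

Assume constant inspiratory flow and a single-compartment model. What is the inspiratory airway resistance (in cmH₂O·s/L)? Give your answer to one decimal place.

4.9

Flow: 43 L/min ÷ 60 = 0.7167 L/s.
Equation of motion (constant flow): PIP = Vt/C + R·V̇ + PEEP.
R·V̇ = PIP − Vt/C − PEEP = 11.5 − 540/77.1 − 1 = 11.5 − 7.004 − 1 = 3.496 cmH2O.
R = 3.496 / 0.7167 = 4.878 cmH2O·s/L.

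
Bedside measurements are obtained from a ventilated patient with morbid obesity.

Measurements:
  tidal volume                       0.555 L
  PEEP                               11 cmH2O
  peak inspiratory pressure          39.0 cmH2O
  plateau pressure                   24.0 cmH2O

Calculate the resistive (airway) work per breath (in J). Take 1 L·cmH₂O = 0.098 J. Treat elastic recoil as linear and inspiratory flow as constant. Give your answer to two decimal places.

0.82

With constant inspiratory flow the resistive pressure is constant at PIP − Pplat = 39.0 − 24.0 = 15.0 cmH2O, so resistive work = 15.0 × 0.555 = 8.325 L·cmH2O.
× 0.098 J/(L·cmH2O) → 0.8159 J.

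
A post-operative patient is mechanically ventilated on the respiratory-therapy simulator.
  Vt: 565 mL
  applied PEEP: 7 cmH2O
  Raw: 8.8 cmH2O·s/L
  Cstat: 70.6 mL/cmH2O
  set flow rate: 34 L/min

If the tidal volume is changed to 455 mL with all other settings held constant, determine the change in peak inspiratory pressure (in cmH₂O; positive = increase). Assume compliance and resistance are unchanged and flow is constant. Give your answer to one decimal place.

-1.6

PIP = Vt/C + R·V̇ + PEEP (constant-flow equation of motion).
Only the elastic term changes: ΔPIP = ΔVt / C = (455 − 565) / 70.6 = -1.558 cmH2O.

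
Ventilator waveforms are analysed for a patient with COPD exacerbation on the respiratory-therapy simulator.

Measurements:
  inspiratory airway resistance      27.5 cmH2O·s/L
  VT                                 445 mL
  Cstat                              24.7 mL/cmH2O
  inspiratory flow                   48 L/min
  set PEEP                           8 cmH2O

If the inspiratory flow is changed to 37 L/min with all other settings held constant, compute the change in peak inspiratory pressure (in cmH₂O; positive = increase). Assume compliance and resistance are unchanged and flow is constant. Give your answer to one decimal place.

-5.0

Flow: 48 L/min ÷ 60 = 0.8 L/s.
New flow: 37 L/min ÷ 60 = 0.6167 L/s.
PIP = Vt/C + R·V̇ + PEEP (constant-flow equation of motion).
Only the resistive term changes: ΔPIP = R × ΔV̇ = 27.5 × (0.6167 − 0.8) = 27.5 × -0.1833 = -5.041 cmH2O.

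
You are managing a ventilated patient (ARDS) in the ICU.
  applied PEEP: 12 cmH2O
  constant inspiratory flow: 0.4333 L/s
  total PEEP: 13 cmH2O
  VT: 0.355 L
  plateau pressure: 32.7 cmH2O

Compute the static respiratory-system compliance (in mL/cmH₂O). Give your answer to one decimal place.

End-expiratory occlusion gives total PEEP = 13 cmH2O (intrinsic PEEP = 13 − 12 = 1). Use total PEEP for the elastic gradient.
Cstat = Vt / (Pplat − PEEPtotal) = 355 / (32.7 − 13) = 355 / 19.7 = 18.02 mL/cmH2O.

18.0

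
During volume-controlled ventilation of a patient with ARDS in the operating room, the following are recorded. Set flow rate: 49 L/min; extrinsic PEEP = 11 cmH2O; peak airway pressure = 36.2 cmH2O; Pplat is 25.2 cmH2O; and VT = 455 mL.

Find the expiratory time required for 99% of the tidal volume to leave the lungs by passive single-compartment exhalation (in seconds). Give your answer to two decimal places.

Flow: 49 L/min ÷ 60 = 0.8167 L/s.
R = (PIP − Pplat)/V̇ = (36.2 − 25.2) / 0.8167 = 11.0/0.8167 = 13.469 cmH2O·s/L.
C = Vt/(Pplat − PEEP) = 455.0 / (25.2 − 11) = 455.0/14.2 = 32.042 mL/cmH2O.
τ = R × C = 13.469 × 0.03204 L/cmH2O = 0.4315 s.
t = −τ·ln(1 − 0.99) = −0.4315·ln(0.01) = 1.987 s.

1.99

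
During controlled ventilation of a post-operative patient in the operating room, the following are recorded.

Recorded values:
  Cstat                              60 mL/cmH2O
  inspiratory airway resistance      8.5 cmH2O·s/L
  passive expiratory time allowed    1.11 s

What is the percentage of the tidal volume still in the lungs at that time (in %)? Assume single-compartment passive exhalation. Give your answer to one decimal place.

11.3

τ = R × C = 8.5 × 60 mL/cmH2O = 8.5 × 0.060 L/cmH2O = 0.51 s.
Passive exhalation: V(t)/V₀ = e^(−t/τ) = e^(−1.11/0.51) = 0.1134.
Fraction remaining = 0.1134 → 11.34%.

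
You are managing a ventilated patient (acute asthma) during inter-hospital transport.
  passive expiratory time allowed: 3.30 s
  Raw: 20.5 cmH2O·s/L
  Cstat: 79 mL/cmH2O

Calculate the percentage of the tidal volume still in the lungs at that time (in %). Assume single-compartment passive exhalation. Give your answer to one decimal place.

13.0

τ = R × C = 20.5 × 79 mL/cmH2O = 20.5 × 0.079 L/cmH2O = 1.62 s.
Passive exhalation: V(t)/V₀ = e^(−t/τ) = e^(−3.30/1.62) = 0.1304.
Fraction remaining = 0.1304 → 13.04%.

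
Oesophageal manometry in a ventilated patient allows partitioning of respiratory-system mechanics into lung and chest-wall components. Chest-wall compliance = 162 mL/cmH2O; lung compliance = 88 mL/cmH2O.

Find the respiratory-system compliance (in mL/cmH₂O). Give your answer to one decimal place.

57.0

Lung and chest wall are elastances in series: 1/Crs = 1/CL + 1/Ccw.
1/Crs = 1/88 + 1/162 = 0.01754.
Crs = 57.013 mL/cmH2O.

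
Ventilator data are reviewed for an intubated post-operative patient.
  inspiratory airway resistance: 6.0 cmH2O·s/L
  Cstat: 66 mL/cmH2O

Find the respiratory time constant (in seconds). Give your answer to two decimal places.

τ = R × C = 6.0 × 66 mL/cmH2O = 6.0 × 0.066 L/cmH2O = 0.396 s.

0.40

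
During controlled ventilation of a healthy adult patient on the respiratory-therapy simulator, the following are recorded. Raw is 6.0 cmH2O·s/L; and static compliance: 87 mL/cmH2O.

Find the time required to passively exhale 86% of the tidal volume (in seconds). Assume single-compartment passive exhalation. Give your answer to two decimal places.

τ = R × C = 6.0 × 87 mL/cmH2O = 6.0 × 0.087 L/cmH2O = 0.522 s.
Exhaled fraction f = 1 − e^(−t/τ) → t = −τ·ln(1 − f) = −0.522·ln(0.14) = 1.026 s.

1.03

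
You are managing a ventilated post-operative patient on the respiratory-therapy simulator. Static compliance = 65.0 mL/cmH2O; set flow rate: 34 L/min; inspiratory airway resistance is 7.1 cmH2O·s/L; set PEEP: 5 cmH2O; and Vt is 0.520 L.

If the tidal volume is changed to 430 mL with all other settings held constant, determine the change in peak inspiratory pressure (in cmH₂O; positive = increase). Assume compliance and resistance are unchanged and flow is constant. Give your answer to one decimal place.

-1.4

PIP = Vt/C + R·V̇ + PEEP (constant-flow equation of motion).
Only the elastic term changes: ΔPIP = ΔVt / C = (430 − 520) / 65.0 = -1.385 cmH2O.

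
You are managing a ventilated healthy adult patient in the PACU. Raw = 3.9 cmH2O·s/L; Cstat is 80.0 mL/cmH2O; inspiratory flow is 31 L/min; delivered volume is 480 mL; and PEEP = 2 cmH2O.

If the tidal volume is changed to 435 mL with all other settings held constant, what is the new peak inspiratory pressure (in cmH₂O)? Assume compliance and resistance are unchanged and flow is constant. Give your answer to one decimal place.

Flow: 31 L/min ÷ 60 = 0.5167 L/s.
PIP = Vt/C + R·V̇ + PEEP (constant-flow equation of motion).
Only the elastic term changes: ΔPIP = ΔVt / C = (435 − 480) / 80.0 = -0.5625 cmH2O.
Original PIP = 480/80.0 + 3.9×0.5167 + 2 = 10.015 cmH2O; new PIP = 10.015 + (-0.5625) = 9.453 cmH2O.

9.5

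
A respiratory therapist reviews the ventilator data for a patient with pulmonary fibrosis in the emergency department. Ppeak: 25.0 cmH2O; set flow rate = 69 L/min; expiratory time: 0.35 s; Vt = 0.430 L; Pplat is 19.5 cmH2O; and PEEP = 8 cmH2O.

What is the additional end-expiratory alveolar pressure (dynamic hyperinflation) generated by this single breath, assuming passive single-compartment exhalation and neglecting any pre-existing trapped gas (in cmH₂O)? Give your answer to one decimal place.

Flow: 69 L/min ÷ 60 = 1.15 L/s.
R = (PIP − Pplat)/V̇ = (25.0 − 19.5) / 1.15 = 5.5/1.15 = 4.783 cmH2O·s/L.
C = Vt/(Pplat − PEEP) = 430.0 / (19.5 − 8) = 430.0/11.5 = 37.391 mL/cmH2O.
τ = R × C = 4.783 × 0.03739 L/cmH2O = 0.1788 s.
Fraction remaining = e^(−Te/τ) = e^(−0.35/0.1788) = 0.1412; trapped volume = 430.0 × 0.1412 = 60.716 mL.
Additional alveolar pressure from trapping ≈ V_trapped / C = 60.716 / 37.391 = 1.624 cmH2O.

1.6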